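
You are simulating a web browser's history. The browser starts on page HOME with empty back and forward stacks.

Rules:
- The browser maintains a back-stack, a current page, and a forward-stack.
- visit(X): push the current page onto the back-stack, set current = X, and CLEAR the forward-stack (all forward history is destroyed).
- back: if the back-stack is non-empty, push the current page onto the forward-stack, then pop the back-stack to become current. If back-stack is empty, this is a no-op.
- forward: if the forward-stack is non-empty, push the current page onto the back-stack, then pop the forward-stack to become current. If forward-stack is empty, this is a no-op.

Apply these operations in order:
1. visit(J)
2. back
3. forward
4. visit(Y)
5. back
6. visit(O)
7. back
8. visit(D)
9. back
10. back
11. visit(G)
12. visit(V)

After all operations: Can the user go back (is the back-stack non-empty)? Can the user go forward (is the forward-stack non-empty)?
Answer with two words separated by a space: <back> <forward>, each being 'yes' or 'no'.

Answer: yes no

Derivation:
After 1 (visit(J)): cur=J back=1 fwd=0
After 2 (back): cur=HOME back=0 fwd=1
After 3 (forward): cur=J back=1 fwd=0
After 4 (visit(Y)): cur=Y back=2 fwd=0
After 5 (back): cur=J back=1 fwd=1
After 6 (visit(O)): cur=O back=2 fwd=0
After 7 (back): cur=J back=1 fwd=1
After 8 (visit(D)): cur=D back=2 fwd=0
After 9 (back): cur=J back=1 fwd=1
After 10 (back): cur=HOME back=0 fwd=2
After 11 (visit(G)): cur=G back=1 fwd=0
After 12 (visit(V)): cur=V back=2 fwd=0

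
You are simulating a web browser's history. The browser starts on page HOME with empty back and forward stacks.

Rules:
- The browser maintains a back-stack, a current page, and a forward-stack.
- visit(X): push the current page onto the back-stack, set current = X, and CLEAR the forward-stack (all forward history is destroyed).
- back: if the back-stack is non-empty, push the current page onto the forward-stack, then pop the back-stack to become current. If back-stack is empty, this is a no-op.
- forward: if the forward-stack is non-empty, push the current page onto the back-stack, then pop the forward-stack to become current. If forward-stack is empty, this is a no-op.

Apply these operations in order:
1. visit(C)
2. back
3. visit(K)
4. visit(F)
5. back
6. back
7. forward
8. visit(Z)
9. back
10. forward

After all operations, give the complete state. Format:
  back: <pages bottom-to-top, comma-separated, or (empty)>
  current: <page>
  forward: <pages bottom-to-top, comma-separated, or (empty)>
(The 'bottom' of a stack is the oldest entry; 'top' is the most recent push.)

After 1 (visit(C)): cur=C back=1 fwd=0
After 2 (back): cur=HOME back=0 fwd=1
After 3 (visit(K)): cur=K back=1 fwd=0
After 4 (visit(F)): cur=F back=2 fwd=0
After 5 (back): cur=K back=1 fwd=1
After 6 (back): cur=HOME back=0 fwd=2
After 7 (forward): cur=K back=1 fwd=1
After 8 (visit(Z)): cur=Z back=2 fwd=0
After 9 (back): cur=K back=1 fwd=1
After 10 (forward): cur=Z back=2 fwd=0

Answer: back: HOME,K
current: Z
forward: (empty)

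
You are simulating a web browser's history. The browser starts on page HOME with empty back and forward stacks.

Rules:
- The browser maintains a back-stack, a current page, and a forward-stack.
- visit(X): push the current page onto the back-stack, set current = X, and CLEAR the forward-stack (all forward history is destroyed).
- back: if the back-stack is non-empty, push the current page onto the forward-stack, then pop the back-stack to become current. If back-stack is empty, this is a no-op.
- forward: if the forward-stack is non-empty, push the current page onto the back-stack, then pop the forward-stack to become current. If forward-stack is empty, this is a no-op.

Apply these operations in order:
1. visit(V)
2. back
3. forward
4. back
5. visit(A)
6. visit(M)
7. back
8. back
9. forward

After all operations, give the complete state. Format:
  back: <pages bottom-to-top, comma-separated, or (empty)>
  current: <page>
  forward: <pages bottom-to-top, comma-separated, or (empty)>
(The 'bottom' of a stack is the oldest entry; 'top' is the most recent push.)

Answer: back: HOME
current: A
forward: M

Derivation:
After 1 (visit(V)): cur=V back=1 fwd=0
After 2 (back): cur=HOME back=0 fwd=1
After 3 (forward): cur=V back=1 fwd=0
After 4 (back): cur=HOME back=0 fwd=1
After 5 (visit(A)): cur=A back=1 fwd=0
After 6 (visit(M)): cur=M back=2 fwd=0
After 7 (back): cur=A back=1 fwd=1
After 8 (back): cur=HOME back=0 fwd=2
After 9 (forward): cur=A back=1 fwd=1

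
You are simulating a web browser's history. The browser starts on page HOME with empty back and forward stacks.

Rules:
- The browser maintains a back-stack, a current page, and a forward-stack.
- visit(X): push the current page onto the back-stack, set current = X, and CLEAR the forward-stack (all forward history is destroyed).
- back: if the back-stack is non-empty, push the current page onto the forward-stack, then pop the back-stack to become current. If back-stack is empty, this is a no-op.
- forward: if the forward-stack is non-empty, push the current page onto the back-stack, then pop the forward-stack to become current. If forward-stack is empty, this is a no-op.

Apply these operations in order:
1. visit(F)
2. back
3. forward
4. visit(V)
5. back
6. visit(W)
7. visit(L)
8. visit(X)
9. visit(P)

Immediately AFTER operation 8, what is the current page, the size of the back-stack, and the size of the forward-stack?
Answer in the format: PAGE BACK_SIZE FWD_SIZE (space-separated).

After 1 (visit(F)): cur=F back=1 fwd=0
After 2 (back): cur=HOME back=0 fwd=1
After 3 (forward): cur=F back=1 fwd=0
After 4 (visit(V)): cur=V back=2 fwd=0
After 5 (back): cur=F back=1 fwd=1
After 6 (visit(W)): cur=W back=2 fwd=0
After 7 (visit(L)): cur=L back=3 fwd=0
After 8 (visit(X)): cur=X back=4 fwd=0

X 4 0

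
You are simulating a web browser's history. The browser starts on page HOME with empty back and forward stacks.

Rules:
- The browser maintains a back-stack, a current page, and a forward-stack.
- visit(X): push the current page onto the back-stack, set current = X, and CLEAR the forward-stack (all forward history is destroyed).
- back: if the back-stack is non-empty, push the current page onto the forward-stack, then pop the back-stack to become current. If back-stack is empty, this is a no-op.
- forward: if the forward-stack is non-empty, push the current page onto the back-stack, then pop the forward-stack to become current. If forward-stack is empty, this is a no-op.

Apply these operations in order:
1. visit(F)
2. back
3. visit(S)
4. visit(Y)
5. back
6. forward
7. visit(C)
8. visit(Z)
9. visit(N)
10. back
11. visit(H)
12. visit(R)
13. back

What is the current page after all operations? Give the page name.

Answer: H

Derivation:
After 1 (visit(F)): cur=F back=1 fwd=0
After 2 (back): cur=HOME back=0 fwd=1
After 3 (visit(S)): cur=S back=1 fwd=0
After 4 (visit(Y)): cur=Y back=2 fwd=0
After 5 (back): cur=S back=1 fwd=1
After 6 (forward): cur=Y back=2 fwd=0
After 7 (visit(C)): cur=C back=3 fwd=0
After 8 (visit(Z)): cur=Z back=4 fwd=0
After 9 (visit(N)): cur=N back=5 fwd=0
After 10 (back): cur=Z back=4 fwd=1
After 11 (visit(H)): cur=H back=5 fwd=0
After 12 (visit(R)): cur=R back=6 fwd=0
After 13 (back): cur=H back=5 fwd=1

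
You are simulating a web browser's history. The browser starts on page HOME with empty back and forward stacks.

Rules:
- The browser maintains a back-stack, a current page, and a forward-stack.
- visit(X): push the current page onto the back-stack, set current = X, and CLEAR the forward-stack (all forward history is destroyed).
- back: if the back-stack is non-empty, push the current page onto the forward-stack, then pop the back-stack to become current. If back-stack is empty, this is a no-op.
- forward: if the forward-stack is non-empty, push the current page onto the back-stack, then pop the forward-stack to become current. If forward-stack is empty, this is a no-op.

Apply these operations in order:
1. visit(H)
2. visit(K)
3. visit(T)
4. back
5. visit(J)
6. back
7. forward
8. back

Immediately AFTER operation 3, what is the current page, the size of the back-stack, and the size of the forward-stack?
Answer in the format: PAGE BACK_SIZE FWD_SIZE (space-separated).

After 1 (visit(H)): cur=H back=1 fwd=0
After 2 (visit(K)): cur=K back=2 fwd=0
After 3 (visit(T)): cur=T back=3 fwd=0

T 3 0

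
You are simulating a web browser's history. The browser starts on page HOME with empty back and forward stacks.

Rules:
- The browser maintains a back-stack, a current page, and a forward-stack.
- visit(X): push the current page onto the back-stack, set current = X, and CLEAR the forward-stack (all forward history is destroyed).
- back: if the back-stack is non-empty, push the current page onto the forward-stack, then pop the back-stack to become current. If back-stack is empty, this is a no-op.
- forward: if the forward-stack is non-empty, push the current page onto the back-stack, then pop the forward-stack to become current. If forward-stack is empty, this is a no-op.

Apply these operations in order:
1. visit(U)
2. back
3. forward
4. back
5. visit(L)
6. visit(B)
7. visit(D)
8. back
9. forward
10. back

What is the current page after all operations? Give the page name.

After 1 (visit(U)): cur=U back=1 fwd=0
After 2 (back): cur=HOME back=0 fwd=1
After 3 (forward): cur=U back=1 fwd=0
After 4 (back): cur=HOME back=0 fwd=1
After 5 (visit(L)): cur=L back=1 fwd=0
After 6 (visit(B)): cur=B back=2 fwd=0
After 7 (visit(D)): cur=D back=3 fwd=0
After 8 (back): cur=B back=2 fwd=1
After 9 (forward): cur=D back=3 fwd=0
After 10 (back): cur=B back=2 fwd=1

Answer: B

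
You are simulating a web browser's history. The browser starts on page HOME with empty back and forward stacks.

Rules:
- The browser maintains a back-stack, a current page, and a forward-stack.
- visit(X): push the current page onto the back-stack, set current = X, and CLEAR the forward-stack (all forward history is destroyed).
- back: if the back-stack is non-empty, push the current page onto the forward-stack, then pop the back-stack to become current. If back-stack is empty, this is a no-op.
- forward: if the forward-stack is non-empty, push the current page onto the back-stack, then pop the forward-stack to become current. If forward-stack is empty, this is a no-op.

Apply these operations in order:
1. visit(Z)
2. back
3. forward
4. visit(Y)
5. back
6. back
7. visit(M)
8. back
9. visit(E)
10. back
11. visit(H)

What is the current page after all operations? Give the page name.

Answer: H

Derivation:
After 1 (visit(Z)): cur=Z back=1 fwd=0
After 2 (back): cur=HOME back=0 fwd=1
After 3 (forward): cur=Z back=1 fwd=0
After 4 (visit(Y)): cur=Y back=2 fwd=0
After 5 (back): cur=Z back=1 fwd=1
After 6 (back): cur=HOME back=0 fwd=2
After 7 (visit(M)): cur=M back=1 fwd=0
After 8 (back): cur=HOME back=0 fwd=1
After 9 (visit(E)): cur=E back=1 fwd=0
After 10 (back): cur=HOME back=0 fwd=1
After 11 (visit(H)): cur=H back=1 fwd=0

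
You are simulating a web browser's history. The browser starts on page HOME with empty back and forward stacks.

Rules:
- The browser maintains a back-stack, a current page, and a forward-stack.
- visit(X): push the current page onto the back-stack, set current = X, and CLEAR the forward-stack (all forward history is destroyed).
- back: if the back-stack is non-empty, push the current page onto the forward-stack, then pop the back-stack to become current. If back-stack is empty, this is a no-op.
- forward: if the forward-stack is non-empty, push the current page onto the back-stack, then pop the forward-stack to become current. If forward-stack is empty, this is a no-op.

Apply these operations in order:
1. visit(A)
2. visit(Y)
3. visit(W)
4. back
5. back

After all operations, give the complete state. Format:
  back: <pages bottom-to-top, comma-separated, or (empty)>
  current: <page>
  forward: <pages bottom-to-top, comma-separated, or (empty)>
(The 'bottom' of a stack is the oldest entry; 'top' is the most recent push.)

Answer: back: HOME
current: A
forward: W,Y

Derivation:
After 1 (visit(A)): cur=A back=1 fwd=0
After 2 (visit(Y)): cur=Y back=2 fwd=0
After 3 (visit(W)): cur=W back=3 fwd=0
After 4 (back): cur=Y back=2 fwd=1
After 5 (back): cur=A back=1 fwd=2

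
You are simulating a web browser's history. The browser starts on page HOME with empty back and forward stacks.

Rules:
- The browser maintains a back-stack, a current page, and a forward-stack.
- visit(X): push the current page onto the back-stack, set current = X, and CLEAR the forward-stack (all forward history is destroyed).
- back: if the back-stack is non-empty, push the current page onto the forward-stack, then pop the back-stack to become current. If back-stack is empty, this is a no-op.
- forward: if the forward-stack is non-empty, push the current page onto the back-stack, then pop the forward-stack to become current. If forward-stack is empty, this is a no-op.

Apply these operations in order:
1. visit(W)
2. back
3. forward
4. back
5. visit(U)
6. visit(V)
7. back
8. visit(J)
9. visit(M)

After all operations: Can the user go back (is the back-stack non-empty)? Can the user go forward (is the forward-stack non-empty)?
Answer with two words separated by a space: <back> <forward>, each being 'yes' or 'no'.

After 1 (visit(W)): cur=W back=1 fwd=0
After 2 (back): cur=HOME back=0 fwd=1
After 3 (forward): cur=W back=1 fwd=0
After 4 (back): cur=HOME back=0 fwd=1
After 5 (visit(U)): cur=U back=1 fwd=0
After 6 (visit(V)): cur=V back=2 fwd=0
After 7 (back): cur=U back=1 fwd=1
After 8 (visit(J)): cur=J back=2 fwd=0
After 9 (visit(M)): cur=M back=3 fwd=0

Answer: yes no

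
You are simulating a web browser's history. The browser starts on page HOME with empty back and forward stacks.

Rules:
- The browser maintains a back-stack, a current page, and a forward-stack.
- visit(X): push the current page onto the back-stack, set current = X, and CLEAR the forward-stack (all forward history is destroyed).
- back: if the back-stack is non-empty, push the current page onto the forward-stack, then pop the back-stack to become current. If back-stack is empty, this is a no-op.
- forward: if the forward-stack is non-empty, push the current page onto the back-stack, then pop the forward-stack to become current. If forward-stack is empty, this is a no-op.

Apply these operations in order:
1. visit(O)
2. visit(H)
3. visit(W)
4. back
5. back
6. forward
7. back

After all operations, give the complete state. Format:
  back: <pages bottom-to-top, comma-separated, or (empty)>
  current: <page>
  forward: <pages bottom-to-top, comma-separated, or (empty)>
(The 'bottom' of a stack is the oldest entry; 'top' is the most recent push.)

Answer: back: HOME
current: O
forward: W,H

Derivation:
After 1 (visit(O)): cur=O back=1 fwd=0
After 2 (visit(H)): cur=H back=2 fwd=0
After 3 (visit(W)): cur=W back=3 fwd=0
After 4 (back): cur=H back=2 fwd=1
After 5 (back): cur=O back=1 fwd=2
After 6 (forward): cur=H back=2 fwd=1
After 7 (back): cur=O back=1 fwd=2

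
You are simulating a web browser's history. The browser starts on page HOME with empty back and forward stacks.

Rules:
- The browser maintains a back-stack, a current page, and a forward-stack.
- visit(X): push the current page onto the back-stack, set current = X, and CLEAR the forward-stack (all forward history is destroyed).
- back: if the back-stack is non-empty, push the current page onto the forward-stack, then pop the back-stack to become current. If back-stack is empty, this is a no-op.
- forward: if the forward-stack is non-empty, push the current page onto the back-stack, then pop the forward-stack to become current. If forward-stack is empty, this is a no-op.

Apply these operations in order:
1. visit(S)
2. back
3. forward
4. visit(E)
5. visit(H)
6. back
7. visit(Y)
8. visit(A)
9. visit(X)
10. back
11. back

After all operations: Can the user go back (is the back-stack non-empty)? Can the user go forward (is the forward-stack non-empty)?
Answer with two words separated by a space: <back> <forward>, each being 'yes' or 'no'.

After 1 (visit(S)): cur=S back=1 fwd=0
After 2 (back): cur=HOME back=0 fwd=1
After 3 (forward): cur=S back=1 fwd=0
After 4 (visit(E)): cur=E back=2 fwd=0
After 5 (visit(H)): cur=H back=3 fwd=0
After 6 (back): cur=E back=2 fwd=1
After 7 (visit(Y)): cur=Y back=3 fwd=0
After 8 (visit(A)): cur=A back=4 fwd=0
After 9 (visit(X)): cur=X back=5 fwd=0
After 10 (back): cur=A back=4 fwd=1
After 11 (back): cur=Y back=3 fwd=2

Answer: yes yes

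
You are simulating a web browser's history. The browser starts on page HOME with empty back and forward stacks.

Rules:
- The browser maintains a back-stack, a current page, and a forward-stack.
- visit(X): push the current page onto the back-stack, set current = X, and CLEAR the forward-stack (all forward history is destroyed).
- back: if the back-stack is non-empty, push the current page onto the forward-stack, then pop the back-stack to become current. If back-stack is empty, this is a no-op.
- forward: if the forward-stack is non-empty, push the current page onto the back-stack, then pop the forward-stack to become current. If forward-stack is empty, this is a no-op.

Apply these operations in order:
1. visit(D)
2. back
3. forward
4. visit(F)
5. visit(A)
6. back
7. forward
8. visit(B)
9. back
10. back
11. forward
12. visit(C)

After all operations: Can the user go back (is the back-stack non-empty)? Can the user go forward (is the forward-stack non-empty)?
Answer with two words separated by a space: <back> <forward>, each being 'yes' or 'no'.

After 1 (visit(D)): cur=D back=1 fwd=0
After 2 (back): cur=HOME back=0 fwd=1
After 3 (forward): cur=D back=1 fwd=0
After 4 (visit(F)): cur=F back=2 fwd=0
After 5 (visit(A)): cur=A back=3 fwd=0
After 6 (back): cur=F back=2 fwd=1
After 7 (forward): cur=A back=3 fwd=0
After 8 (visit(B)): cur=B back=4 fwd=0
After 9 (back): cur=A back=3 fwd=1
After 10 (back): cur=F back=2 fwd=2
After 11 (forward): cur=A back=3 fwd=1
After 12 (visit(C)): cur=C back=4 fwd=0

Answer: yes no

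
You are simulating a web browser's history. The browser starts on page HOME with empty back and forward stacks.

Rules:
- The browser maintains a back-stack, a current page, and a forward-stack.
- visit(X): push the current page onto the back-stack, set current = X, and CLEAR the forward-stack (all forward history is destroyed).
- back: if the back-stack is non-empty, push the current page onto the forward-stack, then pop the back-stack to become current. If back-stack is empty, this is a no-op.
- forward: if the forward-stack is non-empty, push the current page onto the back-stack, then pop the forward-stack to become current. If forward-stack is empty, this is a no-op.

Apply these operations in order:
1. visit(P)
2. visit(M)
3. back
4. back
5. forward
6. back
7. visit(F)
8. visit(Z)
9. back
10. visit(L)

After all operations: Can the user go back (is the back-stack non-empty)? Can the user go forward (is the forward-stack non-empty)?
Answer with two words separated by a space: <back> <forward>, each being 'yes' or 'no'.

Answer: yes no

Derivation:
After 1 (visit(P)): cur=P back=1 fwd=0
After 2 (visit(M)): cur=M back=2 fwd=0
After 3 (back): cur=P back=1 fwd=1
After 4 (back): cur=HOME back=0 fwd=2
After 5 (forward): cur=P back=1 fwd=1
After 6 (back): cur=HOME back=0 fwd=2
After 7 (visit(F)): cur=F back=1 fwd=0
After 8 (visit(Z)): cur=Z back=2 fwd=0
After 9 (back): cur=F back=1 fwd=1
After 10 (visit(L)): cur=L back=2 fwd=0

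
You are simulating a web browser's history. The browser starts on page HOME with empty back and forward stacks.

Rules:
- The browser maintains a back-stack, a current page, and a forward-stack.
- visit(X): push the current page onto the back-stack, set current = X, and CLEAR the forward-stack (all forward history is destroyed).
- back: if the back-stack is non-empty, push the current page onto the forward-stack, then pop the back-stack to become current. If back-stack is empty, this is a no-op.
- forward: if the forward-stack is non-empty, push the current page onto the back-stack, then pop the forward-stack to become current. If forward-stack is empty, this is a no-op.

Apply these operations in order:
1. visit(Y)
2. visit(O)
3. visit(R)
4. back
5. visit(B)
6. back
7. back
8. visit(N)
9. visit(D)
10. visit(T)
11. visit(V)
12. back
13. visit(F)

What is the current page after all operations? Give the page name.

Answer: F

Derivation:
After 1 (visit(Y)): cur=Y back=1 fwd=0
After 2 (visit(O)): cur=O back=2 fwd=0
After 3 (visit(R)): cur=R back=3 fwd=0
After 4 (back): cur=O back=2 fwd=1
After 5 (visit(B)): cur=B back=3 fwd=0
After 6 (back): cur=O back=2 fwd=1
After 7 (back): cur=Y back=1 fwd=2
After 8 (visit(N)): cur=N back=2 fwd=0
After 9 (visit(D)): cur=D back=3 fwd=0
After 10 (visit(T)): cur=T back=4 fwd=0
After 11 (visit(V)): cur=V back=5 fwd=0
After 12 (back): cur=T back=4 fwd=1
After 13 (visit(F)): cur=F back=5 fwd=0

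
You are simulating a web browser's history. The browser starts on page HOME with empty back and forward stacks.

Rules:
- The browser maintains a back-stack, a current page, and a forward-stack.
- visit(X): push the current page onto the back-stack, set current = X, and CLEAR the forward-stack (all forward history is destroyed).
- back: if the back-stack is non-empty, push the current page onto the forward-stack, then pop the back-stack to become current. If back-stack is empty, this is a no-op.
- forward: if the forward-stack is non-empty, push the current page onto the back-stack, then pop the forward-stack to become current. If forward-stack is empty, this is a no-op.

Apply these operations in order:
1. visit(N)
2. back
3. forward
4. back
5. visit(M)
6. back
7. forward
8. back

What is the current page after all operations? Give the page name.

After 1 (visit(N)): cur=N back=1 fwd=0
After 2 (back): cur=HOME back=0 fwd=1
After 3 (forward): cur=N back=1 fwd=0
After 4 (back): cur=HOME back=0 fwd=1
After 5 (visit(M)): cur=M back=1 fwd=0
After 6 (back): cur=HOME back=0 fwd=1
After 7 (forward): cur=M back=1 fwd=0
After 8 (back): cur=HOME back=0 fwd=1

Answer: HOME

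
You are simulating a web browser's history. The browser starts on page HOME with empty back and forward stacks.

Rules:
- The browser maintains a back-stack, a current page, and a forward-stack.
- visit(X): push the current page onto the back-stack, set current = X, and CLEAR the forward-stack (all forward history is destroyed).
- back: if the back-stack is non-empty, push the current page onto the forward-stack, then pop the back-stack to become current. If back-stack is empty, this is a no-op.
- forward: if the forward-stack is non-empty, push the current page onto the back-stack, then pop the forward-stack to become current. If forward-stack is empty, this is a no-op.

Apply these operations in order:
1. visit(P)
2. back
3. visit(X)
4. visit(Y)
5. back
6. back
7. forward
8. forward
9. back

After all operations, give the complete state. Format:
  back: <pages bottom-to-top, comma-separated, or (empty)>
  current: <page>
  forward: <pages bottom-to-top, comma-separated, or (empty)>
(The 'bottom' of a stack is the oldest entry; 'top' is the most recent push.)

Answer: back: HOME
current: X
forward: Y

Derivation:
After 1 (visit(P)): cur=P back=1 fwd=0
After 2 (back): cur=HOME back=0 fwd=1
After 3 (visit(X)): cur=X back=1 fwd=0
After 4 (visit(Y)): cur=Y back=2 fwd=0
After 5 (back): cur=X back=1 fwd=1
After 6 (back): cur=HOME back=0 fwd=2
After 7 (forward): cur=X back=1 fwd=1
After 8 (forward): cur=Y back=2 fwd=0
After 9 (back): cur=X back=1 fwd=1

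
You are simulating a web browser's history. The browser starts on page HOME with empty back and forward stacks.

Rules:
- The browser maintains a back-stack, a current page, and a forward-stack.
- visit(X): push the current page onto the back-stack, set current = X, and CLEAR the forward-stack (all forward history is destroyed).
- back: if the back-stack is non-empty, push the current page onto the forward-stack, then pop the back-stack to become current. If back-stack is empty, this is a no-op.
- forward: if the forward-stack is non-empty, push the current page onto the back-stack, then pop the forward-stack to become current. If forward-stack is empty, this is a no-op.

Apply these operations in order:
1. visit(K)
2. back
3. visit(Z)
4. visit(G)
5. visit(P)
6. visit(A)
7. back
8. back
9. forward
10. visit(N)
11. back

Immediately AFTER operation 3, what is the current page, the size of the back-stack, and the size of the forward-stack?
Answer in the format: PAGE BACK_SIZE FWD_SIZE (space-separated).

After 1 (visit(K)): cur=K back=1 fwd=0
After 2 (back): cur=HOME back=0 fwd=1
After 3 (visit(Z)): cur=Z back=1 fwd=0

Z 1 0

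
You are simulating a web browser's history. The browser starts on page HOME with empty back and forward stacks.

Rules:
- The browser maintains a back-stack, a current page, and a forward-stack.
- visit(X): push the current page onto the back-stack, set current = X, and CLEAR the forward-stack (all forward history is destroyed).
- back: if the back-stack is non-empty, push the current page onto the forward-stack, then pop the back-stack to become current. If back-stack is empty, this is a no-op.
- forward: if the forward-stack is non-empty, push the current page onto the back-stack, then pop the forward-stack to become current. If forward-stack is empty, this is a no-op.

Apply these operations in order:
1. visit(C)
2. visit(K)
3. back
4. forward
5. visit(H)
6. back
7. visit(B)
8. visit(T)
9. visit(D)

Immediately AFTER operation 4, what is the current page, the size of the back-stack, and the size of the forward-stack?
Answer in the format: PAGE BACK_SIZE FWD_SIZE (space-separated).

After 1 (visit(C)): cur=C back=1 fwd=0
After 2 (visit(K)): cur=K back=2 fwd=0
After 3 (back): cur=C back=1 fwd=1
After 4 (forward): cur=K back=2 fwd=0

K 2 0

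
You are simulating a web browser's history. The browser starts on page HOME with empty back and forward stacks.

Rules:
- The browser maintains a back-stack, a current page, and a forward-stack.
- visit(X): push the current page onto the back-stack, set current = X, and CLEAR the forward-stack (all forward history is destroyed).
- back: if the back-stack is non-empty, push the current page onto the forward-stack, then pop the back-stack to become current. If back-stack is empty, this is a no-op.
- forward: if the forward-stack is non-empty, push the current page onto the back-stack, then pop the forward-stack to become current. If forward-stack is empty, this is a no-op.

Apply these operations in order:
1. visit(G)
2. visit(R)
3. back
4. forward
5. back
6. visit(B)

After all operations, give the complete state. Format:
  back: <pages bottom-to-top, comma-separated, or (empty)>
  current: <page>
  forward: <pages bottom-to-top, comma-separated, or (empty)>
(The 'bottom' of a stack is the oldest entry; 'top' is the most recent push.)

After 1 (visit(G)): cur=G back=1 fwd=0
After 2 (visit(R)): cur=R back=2 fwd=0
After 3 (back): cur=G back=1 fwd=1
After 4 (forward): cur=R back=2 fwd=0
After 5 (back): cur=G back=1 fwd=1
After 6 (visit(B)): cur=B back=2 fwd=0

Answer: back: HOME,G
current: B
forward: (empty)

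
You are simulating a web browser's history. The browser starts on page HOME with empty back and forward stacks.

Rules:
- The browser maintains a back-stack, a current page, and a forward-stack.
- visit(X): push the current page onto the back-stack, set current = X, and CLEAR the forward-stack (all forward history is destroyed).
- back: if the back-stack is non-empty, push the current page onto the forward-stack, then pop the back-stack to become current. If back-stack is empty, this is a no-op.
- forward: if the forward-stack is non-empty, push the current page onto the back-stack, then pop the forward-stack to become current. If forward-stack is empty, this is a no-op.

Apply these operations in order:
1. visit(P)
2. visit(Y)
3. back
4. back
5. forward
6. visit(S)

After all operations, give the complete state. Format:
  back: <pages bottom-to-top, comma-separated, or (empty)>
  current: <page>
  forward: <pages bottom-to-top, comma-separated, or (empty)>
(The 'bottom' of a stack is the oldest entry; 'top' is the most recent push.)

After 1 (visit(P)): cur=P back=1 fwd=0
After 2 (visit(Y)): cur=Y back=2 fwd=0
After 3 (back): cur=P back=1 fwd=1
After 4 (back): cur=HOME back=0 fwd=2
After 5 (forward): cur=P back=1 fwd=1
After 6 (visit(S)): cur=S back=2 fwd=0

Answer: back: HOME,P
current: S
forward: (empty)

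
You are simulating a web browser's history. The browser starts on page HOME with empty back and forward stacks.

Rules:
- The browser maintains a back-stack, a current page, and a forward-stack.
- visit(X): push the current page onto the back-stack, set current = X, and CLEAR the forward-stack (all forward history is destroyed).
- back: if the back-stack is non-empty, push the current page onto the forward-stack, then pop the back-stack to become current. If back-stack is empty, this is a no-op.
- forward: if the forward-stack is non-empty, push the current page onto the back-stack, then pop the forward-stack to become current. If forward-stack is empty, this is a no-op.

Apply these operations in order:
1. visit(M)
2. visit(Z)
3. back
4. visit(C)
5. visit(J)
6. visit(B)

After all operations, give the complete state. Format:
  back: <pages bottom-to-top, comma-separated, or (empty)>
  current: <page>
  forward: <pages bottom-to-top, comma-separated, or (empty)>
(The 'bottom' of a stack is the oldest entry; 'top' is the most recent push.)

After 1 (visit(M)): cur=M back=1 fwd=0
After 2 (visit(Z)): cur=Z back=2 fwd=0
After 3 (back): cur=M back=1 fwd=1
After 4 (visit(C)): cur=C back=2 fwd=0
After 5 (visit(J)): cur=J back=3 fwd=0
After 6 (visit(B)): cur=B back=4 fwd=0

Answer: back: HOME,M,C,J
current: B
forward: (empty)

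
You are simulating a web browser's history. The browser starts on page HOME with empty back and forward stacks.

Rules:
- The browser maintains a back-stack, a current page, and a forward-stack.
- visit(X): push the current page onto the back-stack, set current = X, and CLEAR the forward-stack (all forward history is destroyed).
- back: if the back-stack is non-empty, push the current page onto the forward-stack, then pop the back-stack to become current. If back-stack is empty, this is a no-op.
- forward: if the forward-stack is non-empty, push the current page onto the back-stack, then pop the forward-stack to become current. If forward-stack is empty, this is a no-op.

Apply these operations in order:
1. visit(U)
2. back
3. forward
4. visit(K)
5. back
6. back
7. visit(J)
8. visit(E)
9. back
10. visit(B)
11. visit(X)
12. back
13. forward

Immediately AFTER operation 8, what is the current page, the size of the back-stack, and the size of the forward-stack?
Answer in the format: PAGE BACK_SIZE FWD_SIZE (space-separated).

After 1 (visit(U)): cur=U back=1 fwd=0
After 2 (back): cur=HOME back=0 fwd=1
After 3 (forward): cur=U back=1 fwd=0
After 4 (visit(K)): cur=K back=2 fwd=0
After 5 (back): cur=U back=1 fwd=1
After 6 (back): cur=HOME back=0 fwd=2
After 7 (visit(J)): cur=J back=1 fwd=0
After 8 (visit(E)): cur=E back=2 fwd=0

E 2 0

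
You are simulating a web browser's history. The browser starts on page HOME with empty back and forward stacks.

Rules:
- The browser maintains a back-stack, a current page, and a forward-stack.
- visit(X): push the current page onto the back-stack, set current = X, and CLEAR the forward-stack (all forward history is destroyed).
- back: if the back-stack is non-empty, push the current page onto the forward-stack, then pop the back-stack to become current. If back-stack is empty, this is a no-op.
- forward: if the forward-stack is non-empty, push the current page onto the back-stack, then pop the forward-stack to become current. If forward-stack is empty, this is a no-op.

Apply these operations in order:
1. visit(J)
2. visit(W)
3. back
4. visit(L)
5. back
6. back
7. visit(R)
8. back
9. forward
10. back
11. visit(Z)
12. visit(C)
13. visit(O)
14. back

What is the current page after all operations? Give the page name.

After 1 (visit(J)): cur=J back=1 fwd=0
After 2 (visit(W)): cur=W back=2 fwd=0
After 3 (back): cur=J back=1 fwd=1
After 4 (visit(L)): cur=L back=2 fwd=0
After 5 (back): cur=J back=1 fwd=1
After 6 (back): cur=HOME back=0 fwd=2
After 7 (visit(R)): cur=R back=1 fwd=0
After 8 (back): cur=HOME back=0 fwd=1
After 9 (forward): cur=R back=1 fwd=0
After 10 (back): cur=HOME back=0 fwd=1
After 11 (visit(Z)): cur=Z back=1 fwd=0
After 12 (visit(C)): cur=C back=2 fwd=0
After 13 (visit(O)): cur=O back=3 fwd=0
After 14 (back): cur=C back=2 fwd=1

Answer: C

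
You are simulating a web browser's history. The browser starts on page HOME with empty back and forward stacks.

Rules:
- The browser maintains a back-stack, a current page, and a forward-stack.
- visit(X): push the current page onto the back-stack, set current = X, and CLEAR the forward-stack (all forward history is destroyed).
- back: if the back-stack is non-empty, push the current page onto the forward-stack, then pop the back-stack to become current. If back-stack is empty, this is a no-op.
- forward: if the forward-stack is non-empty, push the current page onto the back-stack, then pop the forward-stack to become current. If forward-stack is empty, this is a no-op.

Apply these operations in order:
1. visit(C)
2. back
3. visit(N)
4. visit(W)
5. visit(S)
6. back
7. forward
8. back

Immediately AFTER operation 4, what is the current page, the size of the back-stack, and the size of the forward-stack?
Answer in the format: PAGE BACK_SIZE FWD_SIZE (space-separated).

After 1 (visit(C)): cur=C back=1 fwd=0
After 2 (back): cur=HOME back=0 fwd=1
After 3 (visit(N)): cur=N back=1 fwd=0
After 4 (visit(W)): cur=W back=2 fwd=0

W 2 0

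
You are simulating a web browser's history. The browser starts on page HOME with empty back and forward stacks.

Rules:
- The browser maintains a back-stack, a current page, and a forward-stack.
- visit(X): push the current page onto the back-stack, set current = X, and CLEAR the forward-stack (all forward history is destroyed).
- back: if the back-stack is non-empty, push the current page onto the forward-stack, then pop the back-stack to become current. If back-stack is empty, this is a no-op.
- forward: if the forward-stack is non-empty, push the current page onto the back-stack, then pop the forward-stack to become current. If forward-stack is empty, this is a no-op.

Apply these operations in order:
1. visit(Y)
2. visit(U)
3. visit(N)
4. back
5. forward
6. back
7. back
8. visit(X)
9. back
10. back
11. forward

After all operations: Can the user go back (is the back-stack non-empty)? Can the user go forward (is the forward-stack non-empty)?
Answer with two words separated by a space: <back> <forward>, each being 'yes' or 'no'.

After 1 (visit(Y)): cur=Y back=1 fwd=0
After 2 (visit(U)): cur=U back=2 fwd=0
After 3 (visit(N)): cur=N back=3 fwd=0
After 4 (back): cur=U back=2 fwd=1
After 5 (forward): cur=N back=3 fwd=0
After 6 (back): cur=U back=2 fwd=1
After 7 (back): cur=Y back=1 fwd=2
After 8 (visit(X)): cur=X back=2 fwd=0
After 9 (back): cur=Y back=1 fwd=1
After 10 (back): cur=HOME back=0 fwd=2
After 11 (forward): cur=Y back=1 fwd=1

Answer: yes yes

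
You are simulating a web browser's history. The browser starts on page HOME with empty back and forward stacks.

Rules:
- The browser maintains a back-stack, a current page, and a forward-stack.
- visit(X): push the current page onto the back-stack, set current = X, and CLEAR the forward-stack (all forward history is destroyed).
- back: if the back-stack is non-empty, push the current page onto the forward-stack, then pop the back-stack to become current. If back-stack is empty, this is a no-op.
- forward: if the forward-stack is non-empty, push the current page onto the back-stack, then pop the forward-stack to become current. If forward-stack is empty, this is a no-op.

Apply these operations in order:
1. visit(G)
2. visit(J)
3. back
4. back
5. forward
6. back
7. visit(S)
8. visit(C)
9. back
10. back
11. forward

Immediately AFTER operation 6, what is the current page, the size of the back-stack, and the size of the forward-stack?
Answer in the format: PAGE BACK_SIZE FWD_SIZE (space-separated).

After 1 (visit(G)): cur=G back=1 fwd=0
After 2 (visit(J)): cur=J back=2 fwd=0
After 3 (back): cur=G back=1 fwd=1
After 4 (back): cur=HOME back=0 fwd=2
After 5 (forward): cur=G back=1 fwd=1
After 6 (back): cur=HOME back=0 fwd=2

HOME 0 2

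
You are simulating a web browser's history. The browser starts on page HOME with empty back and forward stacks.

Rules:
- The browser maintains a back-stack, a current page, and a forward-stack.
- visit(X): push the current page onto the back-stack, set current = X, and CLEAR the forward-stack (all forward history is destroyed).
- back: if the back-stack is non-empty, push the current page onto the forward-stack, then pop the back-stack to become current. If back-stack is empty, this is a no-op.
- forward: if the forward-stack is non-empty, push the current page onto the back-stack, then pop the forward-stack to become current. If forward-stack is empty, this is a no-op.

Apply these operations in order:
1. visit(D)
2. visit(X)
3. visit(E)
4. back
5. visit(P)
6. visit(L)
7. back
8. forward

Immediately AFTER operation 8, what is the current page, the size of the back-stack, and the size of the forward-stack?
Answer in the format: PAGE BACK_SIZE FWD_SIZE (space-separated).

After 1 (visit(D)): cur=D back=1 fwd=0
After 2 (visit(X)): cur=X back=2 fwd=0
After 3 (visit(E)): cur=E back=3 fwd=0
After 4 (back): cur=X back=2 fwd=1
After 5 (visit(P)): cur=P back=3 fwd=0
After 6 (visit(L)): cur=L back=4 fwd=0
After 7 (back): cur=P back=3 fwd=1
After 8 (forward): cur=L back=4 fwd=0

L 4 0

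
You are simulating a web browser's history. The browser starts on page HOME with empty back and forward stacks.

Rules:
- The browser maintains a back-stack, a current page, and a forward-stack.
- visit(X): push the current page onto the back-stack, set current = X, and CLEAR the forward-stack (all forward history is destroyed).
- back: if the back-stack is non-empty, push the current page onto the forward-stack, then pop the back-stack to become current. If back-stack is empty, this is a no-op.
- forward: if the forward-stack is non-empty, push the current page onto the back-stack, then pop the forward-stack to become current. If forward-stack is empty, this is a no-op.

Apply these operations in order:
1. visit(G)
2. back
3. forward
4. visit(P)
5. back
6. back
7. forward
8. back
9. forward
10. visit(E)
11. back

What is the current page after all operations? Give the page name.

Answer: G

Derivation:
After 1 (visit(G)): cur=G back=1 fwd=0
After 2 (back): cur=HOME back=0 fwd=1
After 3 (forward): cur=G back=1 fwd=0
After 4 (visit(P)): cur=P back=2 fwd=0
After 5 (back): cur=G back=1 fwd=1
After 6 (back): cur=HOME back=0 fwd=2
After 7 (forward): cur=G back=1 fwd=1
After 8 (back): cur=HOME back=0 fwd=2
After 9 (forward): cur=G back=1 fwd=1
After 10 (visit(E)): cur=E back=2 fwd=0
After 11 (back): cur=G back=1 fwd=1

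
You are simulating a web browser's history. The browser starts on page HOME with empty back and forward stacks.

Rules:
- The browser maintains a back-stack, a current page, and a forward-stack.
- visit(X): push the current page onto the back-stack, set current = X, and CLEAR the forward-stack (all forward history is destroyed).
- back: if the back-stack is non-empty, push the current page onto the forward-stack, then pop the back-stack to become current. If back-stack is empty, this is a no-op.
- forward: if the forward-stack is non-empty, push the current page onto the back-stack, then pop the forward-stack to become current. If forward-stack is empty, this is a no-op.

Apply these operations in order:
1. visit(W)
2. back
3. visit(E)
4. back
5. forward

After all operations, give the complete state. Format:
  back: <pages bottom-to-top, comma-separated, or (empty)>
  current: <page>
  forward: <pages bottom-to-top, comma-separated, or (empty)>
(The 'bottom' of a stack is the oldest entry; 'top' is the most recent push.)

After 1 (visit(W)): cur=W back=1 fwd=0
After 2 (back): cur=HOME back=0 fwd=1
After 3 (visit(E)): cur=E back=1 fwd=0
After 4 (back): cur=HOME back=0 fwd=1
After 5 (forward): cur=E back=1 fwd=0

Answer: back: HOME
current: E
forward: (empty)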